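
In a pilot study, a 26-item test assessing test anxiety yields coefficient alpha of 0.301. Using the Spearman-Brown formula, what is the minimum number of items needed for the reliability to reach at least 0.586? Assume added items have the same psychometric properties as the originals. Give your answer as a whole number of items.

Spearman-Brown solved for the length factor n:
n = r_target (1 − r_old) / [ r_old (1 − r_target) ]
n = 0.586(1 − 0.301) / [0.301(1 − 0.586)]
n = 0.409614 / 0.124614 ≈ 3.2871
3.2871 × 26 = 85.46 → 86 items

86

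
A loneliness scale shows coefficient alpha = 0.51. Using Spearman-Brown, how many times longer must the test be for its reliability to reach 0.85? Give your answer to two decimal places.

5.44

Spearman-Brown solved for the length factor n:
n = r_target (1 − r_old) / [ r_old (1 − r_target) ]
n = 0.85 × (1 − 0.51) / [ 0.51 × (1 − 0.85) ]
  = 0.4165 / 0.0765 = 5.4444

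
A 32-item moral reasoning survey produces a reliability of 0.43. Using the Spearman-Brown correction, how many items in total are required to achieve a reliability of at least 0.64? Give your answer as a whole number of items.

76

n = 0.64(1 − 0.43) / [0.43(1 − 0.64)]
n = 0.3648 / 0.1548 ≈ 2.3566
2.3566 × 32 = 75.41 → 76 items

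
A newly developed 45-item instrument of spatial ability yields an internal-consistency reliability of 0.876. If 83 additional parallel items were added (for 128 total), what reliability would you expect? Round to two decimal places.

0.95

n = 128/45 = 2.8444
r_new = (2.8444 × 0.876) / (1 + (2.8444 − 1) × 0.876)
r_new = 2.4917 / 2.6157 ≈ 0.9526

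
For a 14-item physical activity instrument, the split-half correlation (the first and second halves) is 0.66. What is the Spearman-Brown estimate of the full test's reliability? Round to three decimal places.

r_full = 2(0.66) / (1 + 0.66)
r_full = 1.3200 / 1.6600 ≈ 0.7952

0.795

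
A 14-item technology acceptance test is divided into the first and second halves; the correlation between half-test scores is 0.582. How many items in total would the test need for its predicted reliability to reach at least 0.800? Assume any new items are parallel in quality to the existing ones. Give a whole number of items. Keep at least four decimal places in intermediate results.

21

r_full = 2(0.582)/(1 + 0.582) = 0.7358
n = r_tgt(1 − r_full) / [r_full(1 − r_tgt)] = 0.800 × 0.2642 / (0.7358 × 0.200) ≈ 1.4363
Required items = 1.4363 × 14 = 20.11, so 21 items.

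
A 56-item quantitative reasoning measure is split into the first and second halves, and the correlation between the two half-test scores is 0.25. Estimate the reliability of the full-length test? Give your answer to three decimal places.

0.400

The full test is twice the length of either half (n = 2).
r_full = 2r_hh / (1 + r_hh) = 2 × 0.25 / (1 + 0.25)
       = 0.5000 / 1.2500 = 0.4000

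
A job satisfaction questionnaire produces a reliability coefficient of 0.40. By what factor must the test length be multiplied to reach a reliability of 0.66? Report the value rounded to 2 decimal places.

Spearman-Brown solved for the length factor n:
n = r*(1 − r) / [ r (1 − r*) ]
n = 0.66(1 − 0.40) / [0.40(1 − 0.66)]
  = 0.3960 / 0.1360 = 2.9118

2.91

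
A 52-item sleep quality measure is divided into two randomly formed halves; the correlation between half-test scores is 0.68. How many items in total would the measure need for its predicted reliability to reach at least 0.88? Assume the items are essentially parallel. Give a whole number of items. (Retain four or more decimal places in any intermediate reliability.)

90

r_full = 2(0.68)/(1 + 0.68) = 0.8095
n = r_tgt(1 − r_full) / [r_full(1 − r_tgt)] = 0.88 × 0.1905 / (0.8095 × 0.12) ≈ 1.7258
Items = 1.7258 × 52 ≈ 89.74 → 90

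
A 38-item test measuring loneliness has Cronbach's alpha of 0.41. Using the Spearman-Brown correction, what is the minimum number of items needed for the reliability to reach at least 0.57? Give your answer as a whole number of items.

Invert Spearman-Brown to solve for n:
n = r*(1 − r) / [ r (1 − r*) ]
n = 0.57(1 − 0.41) / [0.41(1 − 0.57)]
n = 0.3363 / 0.1763 ≈ 1.9075
So the test needs 1.9075 × 38 ≈ 72.48 items; rounding up, 73.

73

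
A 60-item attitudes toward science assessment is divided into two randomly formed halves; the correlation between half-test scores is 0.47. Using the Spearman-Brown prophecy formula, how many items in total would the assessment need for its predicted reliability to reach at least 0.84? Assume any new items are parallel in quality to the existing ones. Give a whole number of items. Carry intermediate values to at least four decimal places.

r_full = 2(0.47)/(1 + 0.47) = 0.6395
n = r_tgt(1 − r_full) / [r_full(1 − r_tgt)] = 0.84 × 0.3605 / (0.6395 × 0.16) ≈ 2.9595
Items = 2.9595 × 60 ≈ 177.57 → 178

178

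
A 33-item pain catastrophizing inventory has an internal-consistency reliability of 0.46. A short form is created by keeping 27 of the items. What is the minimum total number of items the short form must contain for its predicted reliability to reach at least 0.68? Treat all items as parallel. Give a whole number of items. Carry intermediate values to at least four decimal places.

83

Short-form reliability: n = 27/33 = 0.8182; r_27 = n·r/(1+(n−1)r) ≈ 0.4107
Length factor from the short form to reach 0.68: n' = 0.68(1 − 0.4107) / [0.4107(1 − 0.68)] ≈ 3.0491
Items = 3.0491 × 27 ≈ 82.33 → 83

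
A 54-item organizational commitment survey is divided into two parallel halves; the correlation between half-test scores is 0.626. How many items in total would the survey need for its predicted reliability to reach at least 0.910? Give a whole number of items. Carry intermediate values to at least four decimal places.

Corrected full-test reliability: r_full = 2 × 0.626 / (1 + 0.626) ≈ 0.7700
n = r_tgt(1 − r_full) / [r_full(1 − r_tgt)] = 0.910 × 0.2300 / (0.7700 × 0.090) ≈ 3.0202
Items = 3.0202 × 54 ≈ 163.09 → 164

164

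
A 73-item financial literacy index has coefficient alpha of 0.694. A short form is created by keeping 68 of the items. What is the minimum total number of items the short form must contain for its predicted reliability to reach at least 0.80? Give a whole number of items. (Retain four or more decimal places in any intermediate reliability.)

Short-form reliability: n = 68/73 = 0.9315; r_68 = n·r/(1+(n−1)r) ≈ 0.6787
Then solve for n' with r_old = 0.6787, r_target = 0.80: n' = 0.80(1 − 0.6787)/[0.6787(1 − 0.80)] = 1.8936
Total items = 1.8936 × 68 = 128.76, rounded up to 129.

129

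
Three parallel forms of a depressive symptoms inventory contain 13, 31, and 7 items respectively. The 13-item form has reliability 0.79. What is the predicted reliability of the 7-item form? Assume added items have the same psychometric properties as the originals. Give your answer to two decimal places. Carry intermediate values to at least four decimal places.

0.67

The 31-item form is not needed; work directly from the 13-item form with n = 7/13 = 0.5385.
r_{7} = n·r / (1 + (n − 1)·r) = 0.4254 / 0.6354 ≈ 0.6695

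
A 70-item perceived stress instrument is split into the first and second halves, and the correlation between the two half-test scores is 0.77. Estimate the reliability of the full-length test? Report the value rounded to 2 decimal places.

0.87

Apply the Spearman-Brown correction with n = 2:
r_full = 2r_hh / (1 + r_hh) = 2 × 0.77 / (1 + 0.77)
r_full = 1.5400 / 1.7700 ≈ 0.8701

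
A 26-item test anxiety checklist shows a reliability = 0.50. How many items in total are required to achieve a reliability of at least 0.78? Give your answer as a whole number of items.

Rearranging the Spearman-Brown formula for n,
n = r*(1 − r) / [ r (1 − r*) ]
n = [0.78 × 0.50] / [0.50 × 0.22]
n = 0.3900 / 0.1100 ≈ 3.5455
So the test needs 3.5455 × 26 ≈ 92.18 items; rounding up, 93.

93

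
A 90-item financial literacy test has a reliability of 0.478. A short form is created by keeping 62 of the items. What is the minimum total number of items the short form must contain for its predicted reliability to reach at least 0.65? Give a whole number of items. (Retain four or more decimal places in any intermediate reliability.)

183

Short-form reliability: n = 62/90 = 0.6889; r_62 = n·r/(1+(n−1)r) ≈ 0.3868
Then solve for n' with r_old = 0.3868, r_target = 0.65: n' = 0.65(1 − 0.3868)/[0.3868(1 − 0.65)] = 2.9442
Items = 2.9442 × 62 ≈ 182.54 → 183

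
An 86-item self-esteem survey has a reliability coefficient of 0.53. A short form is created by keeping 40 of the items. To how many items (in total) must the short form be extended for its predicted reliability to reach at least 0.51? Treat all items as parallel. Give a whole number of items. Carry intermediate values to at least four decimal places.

80

First, r for the 40-item form: n = 40/86 = 0.4651, so r_40 = 0.4651·0.53/(1 + (0.4651 − 1)·0.53) = 0.3440
Length factor from the short form to reach 0.51: n' = 0.51(1 − 0.3440) / [0.3440(1 − 0.51)] ≈ 1.9848
Total items = 1.9848 × 40 = 79.39, rounded up to 80.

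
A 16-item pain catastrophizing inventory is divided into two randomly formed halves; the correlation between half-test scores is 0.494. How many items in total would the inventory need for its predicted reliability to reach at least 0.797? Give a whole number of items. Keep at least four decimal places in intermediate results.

r_full = 2(0.494)/(1 + 0.494) = 0.6613
n = r_tgt(1 − r_full) / [r_full(1 − r_tgt)] = 0.797 × 0.3387 / (0.6613 × 0.203) ≈ 2.0108
Required items = 2.0108 × 16 = 32.17, so 33 items.

33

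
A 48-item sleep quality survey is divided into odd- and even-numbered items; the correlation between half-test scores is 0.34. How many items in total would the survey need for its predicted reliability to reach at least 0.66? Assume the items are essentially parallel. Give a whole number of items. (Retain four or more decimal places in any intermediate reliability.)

Corrected full-test reliability: r_full = 2 × 0.34 / (1 + 0.34) ≈ 0.5075
Solve Spearman-Brown for n: n = 0.66(1 − 0.5075) / [0.5075(1 − 0.66)] = 1.8838
Items = 1.8838 × 48 ≈ 90.42 → 91

91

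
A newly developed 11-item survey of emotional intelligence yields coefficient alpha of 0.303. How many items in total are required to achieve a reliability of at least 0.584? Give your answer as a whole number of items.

36

n = [0.584 × 0.697] / [0.303 × 0.416]
  = 0.407048 / 0.126048 = 3.2293
So the test needs 3.2293 × 11 ≈ 35.52 items; rounding up, 36.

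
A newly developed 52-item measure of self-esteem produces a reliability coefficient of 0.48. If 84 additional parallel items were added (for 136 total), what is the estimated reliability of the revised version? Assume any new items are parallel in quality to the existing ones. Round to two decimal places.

0.71

n = 136/52 = 2.6154
Apply the Spearman-Brown prophecy formula, r' = nr / [1 + (n − 1)r]:
r_new = 2.6154·0.48 / [1 + (2.6154 − 1)·0.48]
r_new = 1.2554 / 1.7754 ≈ 0.7071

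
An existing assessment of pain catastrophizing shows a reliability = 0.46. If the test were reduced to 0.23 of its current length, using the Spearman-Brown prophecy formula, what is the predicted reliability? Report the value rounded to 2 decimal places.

0.16

Spearman-Brown: r_new = n·r / (1 + (n − 1)·r)
r_new = (0.23 × 0.46) / (1 + (0.23 − 1) × 0.46)
r_new = 0.1058 / 0.6458 ≈ 0.1638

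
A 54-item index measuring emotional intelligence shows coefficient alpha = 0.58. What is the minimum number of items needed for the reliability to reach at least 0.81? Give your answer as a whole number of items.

167

n = 0.81 × (1 − 0.58) / [ 0.58 × (1 − 0.81) ]
n = 0.3402 / 0.1102 ≈ 3.0871
Items needed = n × 54 = 3.0871 × 54 ≈ 166.70 → round up to 167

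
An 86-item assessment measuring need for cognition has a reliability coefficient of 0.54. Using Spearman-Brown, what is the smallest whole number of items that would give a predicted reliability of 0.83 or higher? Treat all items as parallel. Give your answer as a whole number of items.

Invert Spearman-Brown to solve for n:
n = r*(1 − r) / [ r (1 − r*) ]
n = 0.83(1 − 0.54) / [0.54(1 − 0.83)]
n = 0.3818 / 0.0918 ≈ 4.1590
4.1590 × 86 = 357.67 → 358 items

358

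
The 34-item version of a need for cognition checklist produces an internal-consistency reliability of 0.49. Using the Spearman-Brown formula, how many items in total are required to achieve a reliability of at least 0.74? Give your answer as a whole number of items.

Invert Spearman-Brown to solve for n:
n = r_target (1 − r_old) / [ r_old (1 − r_target) ]
n = [0.74 × 0.51] / [0.49 × 0.26]
n = 0.3774 / 0.1274 ≈ 2.9623
2.9623 × 34 = 100.72 → 101 items

101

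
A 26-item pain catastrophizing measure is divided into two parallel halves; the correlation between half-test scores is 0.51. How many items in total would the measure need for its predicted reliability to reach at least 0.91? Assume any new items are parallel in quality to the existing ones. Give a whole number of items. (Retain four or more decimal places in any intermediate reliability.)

r_full = 2(0.51)/(1 + 0.51) = 0.6755
Solve Spearman-Brown for n: n = 0.91(1 − 0.6755) / [0.6755(1 − 0.91)] = 4.8572
Items = 4.8572 × 26 ≈ 126.29 → 127

127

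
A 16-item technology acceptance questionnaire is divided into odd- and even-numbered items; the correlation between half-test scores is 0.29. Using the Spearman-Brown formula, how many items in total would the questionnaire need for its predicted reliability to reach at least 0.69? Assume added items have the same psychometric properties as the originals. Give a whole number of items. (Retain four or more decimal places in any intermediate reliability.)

r_full = 2(0.29)/(1 + 0.29) = 0.4496
n = r_tgt(1 − r_full) / [r_full(1 − r_tgt)] = 0.69 × 0.5504 / (0.4496 × 0.31) ≈ 2.7248
Items = 2.7248 × 16 ≈ 43.60 → 44

44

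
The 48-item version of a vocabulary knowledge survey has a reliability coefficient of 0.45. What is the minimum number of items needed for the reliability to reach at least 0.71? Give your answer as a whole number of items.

144

n = [0.71 × 0.55] / [0.45 × 0.29]
n = 0.3905 / 0.1305 ≈ 2.9923
Items needed = n × 48 = 2.9923 × 48 ≈ 143.63 → round up to 144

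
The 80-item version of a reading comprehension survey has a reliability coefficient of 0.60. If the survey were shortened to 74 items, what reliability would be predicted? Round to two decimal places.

0.58

The new length is 74/80 = 0.925 times the old.
Spearman-Brown: r_new = n·r / (1 + (n − 1)·r)
r_new = 0.925·0.60 / [1 + (0.925 − 1)·0.60]
r_new = 0.5550 / 0.9550 ≈ 0.5812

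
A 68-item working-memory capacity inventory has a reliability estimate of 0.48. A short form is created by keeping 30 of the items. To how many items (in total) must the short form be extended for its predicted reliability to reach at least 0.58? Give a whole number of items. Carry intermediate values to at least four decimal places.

First, r for the 30-item form: n = 30/68 = 0.4412, so r_30 = 0.4412·0.48/(1 + (0.4412 − 1)·0.48) = 0.2894
Length factor from the short form to reach 0.58: n' = 0.58(1 − 0.2894) / [0.2894(1 − 0.58)] ≈ 3.3908
Items = 3.3908 × 30 ≈ 101.72 → 102

102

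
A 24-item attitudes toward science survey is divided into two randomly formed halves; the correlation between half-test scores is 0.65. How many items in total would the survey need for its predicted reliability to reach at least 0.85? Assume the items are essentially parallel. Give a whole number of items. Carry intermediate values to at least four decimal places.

Corrected full-test reliability: r_full = 2 × 0.65 / (1 + 0.65) ≈ 0.7879
Solve Spearman-Brown for n: n = 0.85(1 − 0.7879) / [0.7879(1 − 0.85)] = 1.5254
Items = 1.5254 × 24 ≈ 36.61 → 37

37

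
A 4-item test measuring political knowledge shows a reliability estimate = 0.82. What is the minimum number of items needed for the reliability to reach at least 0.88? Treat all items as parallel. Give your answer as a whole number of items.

7

n = [0.88 × 0.18] / [0.82 × 0.12]
n = 0.1584 / 0.0984 ≈ 1.6098
Items needed = n × 4 = 1.6098 × 4 ≈ 6.44 → round up to 7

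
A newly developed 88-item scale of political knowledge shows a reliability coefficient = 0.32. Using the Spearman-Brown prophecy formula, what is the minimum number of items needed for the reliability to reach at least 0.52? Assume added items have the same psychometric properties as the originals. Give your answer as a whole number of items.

n = 0.52(1 − 0.32) / [0.32(1 − 0.52)]
n = 0.3536 / 0.1536 ≈ 2.3021
So the test needs 2.3021 × 88 ≈ 202.58 items; rounding up, 203.

203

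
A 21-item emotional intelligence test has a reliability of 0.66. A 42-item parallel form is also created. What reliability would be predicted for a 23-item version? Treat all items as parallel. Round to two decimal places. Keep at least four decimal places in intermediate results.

The 42-item form is not needed; work directly from the 21-item form with n = 23/21 = 1.0952.
r_{23} = n·r / (1 + (n − 1)·r) = 0.7228 / 1.0628 ≈ 0.6801

0.68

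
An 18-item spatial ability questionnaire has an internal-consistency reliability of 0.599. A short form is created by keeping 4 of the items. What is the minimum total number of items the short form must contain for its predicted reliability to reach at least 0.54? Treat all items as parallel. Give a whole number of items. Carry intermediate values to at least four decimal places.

15

First, r for the 4-item form: n = 4/18 = 0.2222, so r_4 = 0.2222·0.599/(1 + (0.2222 − 1)·0.599) = 0.2492
Length factor from the short form to reach 0.54: n' = 0.54(1 − 0.2492) / [0.2492(1 − 0.54)] ≈ 3.5368
Items = 3.5368 × 4 ≈ 14.15 → 15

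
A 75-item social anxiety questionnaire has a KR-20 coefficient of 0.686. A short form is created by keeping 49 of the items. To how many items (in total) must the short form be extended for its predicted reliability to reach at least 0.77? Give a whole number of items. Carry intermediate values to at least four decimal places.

115

First, r for the 49-item form: n = 49/75 = 0.6533, so r_49 = 0.6533·0.686/(1 + (0.6533 − 1)·0.686) = 0.5880
Then solve for n' with r_old = 0.5880, r_target = 0.77: n' = 0.77(1 − 0.5880)/[0.5880(1 − 0.77)] = 2.3458
Items = 2.3458 × 49 ≈ 114.94 → 115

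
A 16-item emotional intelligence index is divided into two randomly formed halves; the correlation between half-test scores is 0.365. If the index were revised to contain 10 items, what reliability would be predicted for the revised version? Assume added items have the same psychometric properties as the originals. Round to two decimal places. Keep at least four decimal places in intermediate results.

Full-test reliability from the split-half r: r_full = 2(0.365)/(1 + 0.365) = 0.5348
Then adjust to 10 items: n = 10/16 = 0.6250
r_new = n·r_full / (1 + (n − 1)·r_full) = 0.3343 / 0.7994 ≈ 0.4182

0.42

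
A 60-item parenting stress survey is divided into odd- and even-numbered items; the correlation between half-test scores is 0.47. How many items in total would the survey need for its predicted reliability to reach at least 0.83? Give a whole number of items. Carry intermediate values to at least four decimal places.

Corrected full-test reliability: r_full = 2 × 0.47 / (1 + 0.47) ≈ 0.6395
n = r_tgt(1 − r_full) / [r_full(1 − r_tgt)] = 0.83 × 0.3605 / (0.6395 × 0.17) ≈ 2.7523
Required items = 2.7523 × 60 = 165.14, so 166 items.

166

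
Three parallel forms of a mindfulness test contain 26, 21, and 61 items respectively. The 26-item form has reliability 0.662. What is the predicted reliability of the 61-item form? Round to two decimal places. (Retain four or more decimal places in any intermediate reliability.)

0.82

Only the ratio of lengths matters: n = 61/26 = 2.3462
r_{61} = n·r / (1 + (n − 1)·r) = 1.5532 / 1.8912 ≈ 0.8213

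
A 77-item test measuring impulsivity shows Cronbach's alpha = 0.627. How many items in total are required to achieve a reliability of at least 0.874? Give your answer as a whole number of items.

n = [0.874 × 0.373] / [0.627 × 0.126]
  = 0.326002 / 0.079002 = 4.1265
Items needed = n × 77 = 4.1265 × 77 ≈ 317.74 → round up to 318

318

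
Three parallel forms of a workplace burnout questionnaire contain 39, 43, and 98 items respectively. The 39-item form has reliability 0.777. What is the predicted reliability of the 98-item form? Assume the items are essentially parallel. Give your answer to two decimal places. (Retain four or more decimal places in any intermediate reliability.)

0.90

Only the ratio of lengths matters: n = 98/39 = 2.5128
r_{98} = n·r / (1 + (n − 1)·r) = 1.9524 / 2.1754 ≈ 0.8975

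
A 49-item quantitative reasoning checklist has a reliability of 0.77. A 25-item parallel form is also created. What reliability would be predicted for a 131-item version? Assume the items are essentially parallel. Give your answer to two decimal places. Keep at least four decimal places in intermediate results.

The 25-item form is not needed; work directly from the 49-item form with n = 131/49 = 2.6735.
r_{131} = n·r / (1 + (n − 1)·r) = 2.0586 / 2.2886 ≈ 0.8995

0.90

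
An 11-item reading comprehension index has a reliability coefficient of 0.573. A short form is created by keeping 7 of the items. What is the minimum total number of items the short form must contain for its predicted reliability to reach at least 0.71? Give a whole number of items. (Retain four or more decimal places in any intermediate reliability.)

21

First, r for the 7-item form: n = 7/11 = 0.6364, so r_7 = 0.6364·0.573/(1 + (0.6364 − 1)·0.573) = 0.4606
Length factor from the short form to reach 0.71: n' = 0.71(1 − 0.4606) / [0.4606(1 − 0.71)] ≈ 2.8671
Total items = 2.8671 × 7 = 20.07, rounded up to 21.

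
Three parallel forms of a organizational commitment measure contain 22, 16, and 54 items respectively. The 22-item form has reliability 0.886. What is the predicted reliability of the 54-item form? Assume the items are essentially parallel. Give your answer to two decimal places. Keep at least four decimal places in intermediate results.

0.95

The 16-item form is not needed; work directly from the 22-item form with n = 54/22 = 2.4545.
r_{54} = n·r / (1 + (n − 1)·r) = 2.1747 / 2.2887 ≈ 0.9502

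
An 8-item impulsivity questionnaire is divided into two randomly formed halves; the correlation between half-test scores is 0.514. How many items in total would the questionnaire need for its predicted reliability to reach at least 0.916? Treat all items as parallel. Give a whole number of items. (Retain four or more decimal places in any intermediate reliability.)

42

Corrected full-test reliability: r_full = 2 × 0.514 / (1 + 0.514) ≈ 0.6790
Solve Spearman-Brown for n: n = 0.916(1 − 0.6790) / [0.6790(1 − 0.916)] = 5.1553
Items = 5.1553 × 8 ≈ 41.24 → 42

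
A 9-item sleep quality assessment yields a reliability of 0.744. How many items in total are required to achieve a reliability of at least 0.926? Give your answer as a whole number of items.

39

n = [0.926 × 0.256] / [0.744 × 0.074]
  = 0.237056 / 0.055056 = 4.3057
Items needed = n × 9 = 4.3057 × 9 ≈ 38.75 → round up to 39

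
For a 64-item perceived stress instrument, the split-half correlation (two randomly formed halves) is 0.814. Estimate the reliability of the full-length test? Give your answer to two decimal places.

r_full = 2r_hh / (1 + r_hh) = 2 × 0.814 / (1 + 0.814)
       = 1.6280 / 1.8140 = 0.8975

0.90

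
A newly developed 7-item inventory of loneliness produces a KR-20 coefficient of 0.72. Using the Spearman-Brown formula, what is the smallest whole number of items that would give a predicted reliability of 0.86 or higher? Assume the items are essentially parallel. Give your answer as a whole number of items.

17

Invert Spearman-Brown to solve for n:
n = r_target (1 − r_old) / [ r_old (1 − r_target) ]
n = 0.86 × (1 − 0.72) / [ 0.72 × (1 − 0.86) ]
n = 0.2408 / 0.1008 ≈ 2.3889
So the test needs 2.3889 × 7 ≈ 16.72 items; rounding up, 17.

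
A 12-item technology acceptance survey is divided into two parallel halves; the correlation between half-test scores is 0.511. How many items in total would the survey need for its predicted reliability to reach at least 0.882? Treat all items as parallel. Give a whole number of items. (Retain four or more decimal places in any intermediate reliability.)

r_full = 2(0.511)/(1 + 0.511) = 0.6764
Solve Spearman-Brown for n: n = 0.882(1 − 0.6764) / [0.6764(1 − 0.882)] = 3.5760
Items = 3.5760 × 12 ≈ 42.91 → 43

43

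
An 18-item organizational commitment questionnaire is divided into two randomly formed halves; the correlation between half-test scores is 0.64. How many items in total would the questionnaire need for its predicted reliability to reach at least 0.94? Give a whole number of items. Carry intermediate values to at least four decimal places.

r_full = 2(0.64)/(1 + 0.64) = 0.7805
Solve Spearman-Brown for n: n = 0.94(1 − 0.7805) / [0.7805(1 − 0.94)] = 4.4059
Items = 4.4059 × 18 ≈ 79.31 → 80

80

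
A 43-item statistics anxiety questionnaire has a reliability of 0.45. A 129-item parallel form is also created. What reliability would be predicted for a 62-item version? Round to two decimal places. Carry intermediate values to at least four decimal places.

0.54

Only the ratio of lengths matters: n = 62/43 = 1.4419
r_{62} = n·r / (1 + (n − 1)·r) = 0.6489 / 1.1989 ≈ 0.5412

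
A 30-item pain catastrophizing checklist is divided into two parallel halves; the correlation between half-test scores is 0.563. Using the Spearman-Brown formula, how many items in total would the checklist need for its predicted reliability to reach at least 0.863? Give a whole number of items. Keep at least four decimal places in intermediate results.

74

r_full = 2(0.563)/(1 + 0.563) = 0.7204
n = r_tgt(1 − r_full) / [r_full(1 − r_tgt)] = 0.863 × 0.2796 / (0.7204 × 0.137) ≈ 2.4449
Items = 2.4449 × 30 ≈ 73.35 → 74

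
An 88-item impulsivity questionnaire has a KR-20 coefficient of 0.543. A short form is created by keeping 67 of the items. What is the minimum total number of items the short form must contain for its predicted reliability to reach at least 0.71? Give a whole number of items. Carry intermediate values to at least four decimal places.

182

Short-form reliability: n = 67/88 = 0.7614; r_67 = n·r/(1+(n−1)r) ≈ 0.4750
Then solve for n' with r_old = 0.4750, r_target = 0.71: n' = 0.71(1 − 0.4750)/[0.4750(1 − 0.71)] = 2.7060
Items = 2.7060 × 67 ≈ 181.30 → 182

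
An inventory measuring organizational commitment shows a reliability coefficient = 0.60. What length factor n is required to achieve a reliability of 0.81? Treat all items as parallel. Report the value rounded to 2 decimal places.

2.84

n = 0.81(1 − 0.60) / [0.60(1 − 0.81)]
n = 0.3240 / 0.1140 ≈ 2.8421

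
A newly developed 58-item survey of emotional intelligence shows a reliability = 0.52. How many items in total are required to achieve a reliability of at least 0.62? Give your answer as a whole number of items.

88

Invert Spearman-Brown to solve for n:
n = r_target (1 − r_old) / [ r_old (1 − r_target) ]
n = [0.62 × 0.48] / [0.52 × 0.38]
n = 0.2976 / 0.1976 ≈ 1.5061
Items needed = n × 58 = 1.5061 × 58 ≈ 87.35 → round up to 88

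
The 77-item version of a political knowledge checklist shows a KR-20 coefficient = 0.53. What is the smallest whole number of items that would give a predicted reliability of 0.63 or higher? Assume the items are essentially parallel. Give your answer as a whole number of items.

n = 0.63(1 − 0.53) / [0.53(1 − 0.63)]
n = 0.2961 / 0.1961 ≈ 1.5099
So the test needs 1.5099 × 77 ≈ 116.26 items; rounding up, 117.

117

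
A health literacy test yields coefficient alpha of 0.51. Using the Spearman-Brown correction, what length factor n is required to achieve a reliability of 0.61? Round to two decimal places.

Invert Spearman-Brown to solve for n:
n = r_target (1 − r_old) / [ r_old (1 − r_target) ]
n = [0.61 × 0.49] / [0.51 × 0.39]
n = 0.2989 / 0.1989 ≈ 1.5028

1.50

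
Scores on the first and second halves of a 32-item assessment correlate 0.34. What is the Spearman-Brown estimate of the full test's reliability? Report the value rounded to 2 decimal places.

The full test is twice the length of either half (n = 2).
r_full = 2(0.34) / (1 + 0.34)
       = 0.6800 / 1.3400 = 0.5075

0.51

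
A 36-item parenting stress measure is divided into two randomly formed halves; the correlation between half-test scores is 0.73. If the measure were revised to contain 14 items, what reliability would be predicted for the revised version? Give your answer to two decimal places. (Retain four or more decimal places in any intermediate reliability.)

0.68

First correct the split-half correlation to full-test reliability: r_full = 2 × 0.73 / (1 + 0.73) ≈ 0.8439
Then adjust to 14 items: n = 14/36 = 0.3889
r_new = n·r_full / (1 + (n − 1)·r_full) = 0.3282 / 0.4843 ≈ 0.6777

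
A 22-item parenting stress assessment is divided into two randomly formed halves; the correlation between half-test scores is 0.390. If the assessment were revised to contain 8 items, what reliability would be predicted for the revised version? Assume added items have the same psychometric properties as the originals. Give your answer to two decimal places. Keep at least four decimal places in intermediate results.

Full-test reliability from the split-half r: r_full = 2(0.390)/(1 + 0.390) = 0.5612
Then adjust to 8 items: n = 8/22 = 0.3636
r_new = n·r_full / (1 + (n − 1)·r_full) = 0.2041 / 0.6429 ≈ 0.3175

0.32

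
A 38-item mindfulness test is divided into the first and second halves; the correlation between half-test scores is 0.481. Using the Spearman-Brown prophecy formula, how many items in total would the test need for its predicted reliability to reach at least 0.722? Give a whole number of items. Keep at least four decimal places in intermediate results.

54

r_full = 2(0.481)/(1 + 0.481) = 0.6496
Solve Spearman-Brown for n: n = 0.722(1 − 0.6496) / [0.6496(1 − 0.722)] = 1.4009
Required items = 1.4009 × 38 = 53.23, so 54 items.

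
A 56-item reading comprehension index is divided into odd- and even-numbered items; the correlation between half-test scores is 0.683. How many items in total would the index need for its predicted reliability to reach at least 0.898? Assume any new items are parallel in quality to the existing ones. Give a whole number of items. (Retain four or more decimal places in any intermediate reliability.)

Corrected full-test reliability: r_full = 2 × 0.683 / (1 + 0.683) ≈ 0.8116
n = r_tgt(1 − r_full) / [r_full(1 − r_tgt)] = 0.898 × 0.1884 / (0.8116 × 0.102) ≈ 2.0437
Required items = 2.0437 × 56 = 114.45, so 115 items.

115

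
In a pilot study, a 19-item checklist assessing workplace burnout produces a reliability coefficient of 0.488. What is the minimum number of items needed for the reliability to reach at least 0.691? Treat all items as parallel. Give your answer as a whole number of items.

Spearman-Brown solved for the length factor n:
n = r_target (1 − r_old) / [ r_old (1 − r_target) ]
n = 0.691 × (1 − 0.488) / [ 0.488 × (1 − 0.691) ]
  = 0.353792 / 0.150792 = 2.3462
So the test needs 2.3462 × 19 ≈ 44.58 items; rounding up, 45.

45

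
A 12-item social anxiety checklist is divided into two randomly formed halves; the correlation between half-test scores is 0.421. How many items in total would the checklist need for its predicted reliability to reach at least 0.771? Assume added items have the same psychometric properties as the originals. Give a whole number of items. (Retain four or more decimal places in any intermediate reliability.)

r_full = 2(0.421)/(1 + 0.421) = 0.5925
Solve Spearman-Brown for n: n = 0.771(1 − 0.5925) / [0.5925(1 − 0.771)] = 2.3156
Required items = 2.3156 × 12 = 27.79, so 28 items.

28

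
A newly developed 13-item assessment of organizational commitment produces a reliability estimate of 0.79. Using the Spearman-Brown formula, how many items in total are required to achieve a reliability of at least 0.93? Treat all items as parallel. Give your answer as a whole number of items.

46

n = 0.93 × (1 − 0.79) / [ 0.79 × (1 − 0.93) ]
n = 0.1953 / 0.0553 ≈ 3.5316
So the test needs 3.5316 × 13 ≈ 45.91 items; rounding up, 46.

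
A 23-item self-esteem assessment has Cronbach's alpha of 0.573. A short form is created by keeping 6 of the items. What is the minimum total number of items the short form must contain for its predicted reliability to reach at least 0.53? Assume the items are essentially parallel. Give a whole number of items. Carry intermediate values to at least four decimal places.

20

Short-form reliability: n = 6/23 = 0.2609; r_6 = n·r/(1+(n−1)r) ≈ 0.2593
Length factor from the short form to reach 0.53: n' = 0.53(1 − 0.2593) / [0.2593(1 − 0.53)] ≈ 3.2212
Total items = 3.2212 × 6 = 19.33, rounded up to 20.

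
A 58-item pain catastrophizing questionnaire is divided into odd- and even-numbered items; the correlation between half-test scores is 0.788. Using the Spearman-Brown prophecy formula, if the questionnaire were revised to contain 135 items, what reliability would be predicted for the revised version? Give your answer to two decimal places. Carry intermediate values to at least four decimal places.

Spearman-Brown correction (n = 2): r_full = 2·0.788/(1 + 0.788) = 0.8814
Then adjust to 135 items: n = 135/58 = 2.3276
r_new = n·r_full / (1 + (n − 1)·r_full) = 2.0515 / 2.1701 ≈ 0.9453

0.95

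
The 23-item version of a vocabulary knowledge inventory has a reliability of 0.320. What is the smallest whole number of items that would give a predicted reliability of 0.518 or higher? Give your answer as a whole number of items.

53

Spearman-Brown solved for the length factor n:
n = r_target (1 − r_old) / [ r_old (1 − r_target) ]
n = [0.518 × 0.680] / [0.320 × 0.482]
n = 0.352240 / 0.154240 ≈ 2.2837
Items needed = n × 23 = 2.2837 × 23 ≈ 52.53 → round up to 53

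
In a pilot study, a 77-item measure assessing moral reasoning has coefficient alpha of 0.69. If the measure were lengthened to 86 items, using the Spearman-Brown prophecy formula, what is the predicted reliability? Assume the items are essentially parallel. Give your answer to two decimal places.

n = 86/77 = 1.1169
Apply the Spearman-Brown prophecy formula, r' = nr / [1 + (n − 1)r]:
r_new = 1.1169·0.69 / [1 + (1.1169 − 1)·0.69]
r_new = 0.7707 / 1.0807 ≈ 0.7131

0.71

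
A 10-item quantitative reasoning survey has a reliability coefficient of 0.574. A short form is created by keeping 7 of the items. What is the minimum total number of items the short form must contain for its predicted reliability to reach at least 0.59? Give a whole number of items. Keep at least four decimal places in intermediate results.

Short-form reliability: n = 7/10 = 0.7000; r_7 = n·r/(1+(n−1)r) ≈ 0.4854
Length factor from the short form to reach 0.59: n' = 0.59(1 − 0.4854) / [0.4854(1 − 0.59)] ≈ 1.5256
Total items = 1.5256 × 7 = 10.68, rounded up to 11.

11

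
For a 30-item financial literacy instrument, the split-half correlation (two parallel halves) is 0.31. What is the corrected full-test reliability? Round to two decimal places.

r_full = 2r_hh / (1 + r_hh) = 2 × 0.31 / (1 + 0.31)
r_full = 0.6200 / 1.3100 ≈ 0.4733

0.47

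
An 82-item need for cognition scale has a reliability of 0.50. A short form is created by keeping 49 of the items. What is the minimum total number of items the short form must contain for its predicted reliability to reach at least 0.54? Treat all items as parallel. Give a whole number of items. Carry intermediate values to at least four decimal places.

97

First, r for the 49-item form: n = 49/82 = 0.5976, so r_49 = 0.5976·0.50/(1 + (0.5976 − 1)·0.50) = 0.3741
Length factor from the short form to reach 0.54: n' = 0.54(1 − 0.3741) / [0.3741(1 − 0.54)] ≈ 1.9641
Items = 1.9641 × 49 ≈ 96.24 → 97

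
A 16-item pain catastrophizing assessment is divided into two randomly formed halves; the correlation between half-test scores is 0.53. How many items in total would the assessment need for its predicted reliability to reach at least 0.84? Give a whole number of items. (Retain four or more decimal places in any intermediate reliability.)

38

r_full = 2(0.53)/(1 + 0.53) = 0.6928
n = r_tgt(1 − r_full) / [r_full(1 − r_tgt)] = 0.84 × 0.3072 / (0.6928 × 0.16) ≈ 2.3279
Items = 2.3279 × 16 ≈ 37.25 → 38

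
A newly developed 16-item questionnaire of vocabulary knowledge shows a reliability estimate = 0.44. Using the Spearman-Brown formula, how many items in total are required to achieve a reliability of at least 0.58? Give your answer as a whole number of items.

Invert Spearman-Brown to solve for n:
n = r_target (1 − r_old) / [ r_old (1 − r_target) ]
n = 0.58(1 − 0.44) / [0.44(1 − 0.58)]
n = 0.3248 / 0.1848 ≈ 1.7576
Items needed = n × 16 = 1.7576 × 16 ≈ 28.12 → round up to 29

29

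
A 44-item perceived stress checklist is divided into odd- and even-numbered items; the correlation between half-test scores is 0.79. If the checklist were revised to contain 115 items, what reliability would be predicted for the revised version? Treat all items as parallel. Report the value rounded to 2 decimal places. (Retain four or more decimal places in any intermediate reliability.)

Full-test reliability from the split-half r: r_full = 2(0.79)/(1 + 0.79) = 0.8827
Then adjust to 115 items: n = 115/44 = 2.6136
r_new = n·r_full / (1 + (n − 1)·r_full) = 2.3070 / 2.4243 ≈ 0.9516

0.95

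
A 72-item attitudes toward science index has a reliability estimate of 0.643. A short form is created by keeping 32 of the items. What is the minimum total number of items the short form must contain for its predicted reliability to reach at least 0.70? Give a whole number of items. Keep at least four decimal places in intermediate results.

Short-form reliability: n = 32/72 = 0.4444; r_32 = n·r/(1+(n−1)r) ≈ 0.4446
Length factor from the short form to reach 0.70: n' = 0.70(1 − 0.4446) / [0.4446(1 − 0.70)] ≈ 2.9148
Items = 2.9148 × 32 ≈ 93.27 → 94

94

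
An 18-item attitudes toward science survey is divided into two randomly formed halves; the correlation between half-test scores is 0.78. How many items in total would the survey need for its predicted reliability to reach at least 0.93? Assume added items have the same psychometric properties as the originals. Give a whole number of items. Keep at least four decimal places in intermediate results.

34

r_full = 2(0.78)/(1 + 0.78) = 0.8764
n = r_tgt(1 − r_full) / [r_full(1 − r_tgt)] = 0.93 × 0.1236 / (0.8764 × 0.07) ≈ 1.8737
Required items = 1.8737 × 18 = 33.73, so 34 items.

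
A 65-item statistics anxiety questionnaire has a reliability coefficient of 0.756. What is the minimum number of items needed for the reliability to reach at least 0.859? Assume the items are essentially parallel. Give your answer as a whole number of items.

128

Invert Spearman-Brown to solve for n:
n = r*(1 − r) / [ r (1 − r*) ]
n = 0.859 × (1 − 0.756) / [ 0.756 × (1 − 0.859) ]
  = 0.209596 / 0.106596 = 1.9663
1.9663 × 65 = 127.81 → 128 items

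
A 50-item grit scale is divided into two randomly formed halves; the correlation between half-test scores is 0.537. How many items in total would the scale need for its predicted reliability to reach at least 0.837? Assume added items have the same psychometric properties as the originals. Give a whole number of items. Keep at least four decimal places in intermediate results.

111

Corrected full-test reliability: r_full = 2 × 0.537 / (1 + 0.537) ≈ 0.6988
n = r_tgt(1 − r_full) / [r_full(1 − r_tgt)] = 0.837 × 0.3012 / (0.6988 × 0.163) ≈ 2.2133
Items = 2.2133 × 50 ≈ 110.66 → 111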